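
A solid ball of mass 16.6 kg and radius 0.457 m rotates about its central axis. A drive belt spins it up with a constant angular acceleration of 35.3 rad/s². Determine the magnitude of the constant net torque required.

τ ≈ 49.0 N·m

I = (2/5)MR² = (2/5)(16.6)(0.457)² = 1.387 kg·m².
τ = Iα = (1.387)(35.30) = 48.95 N·m.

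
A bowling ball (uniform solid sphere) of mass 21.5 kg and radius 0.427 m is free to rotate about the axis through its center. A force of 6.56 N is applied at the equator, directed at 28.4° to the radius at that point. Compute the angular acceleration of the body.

α ≈ 0.850 rad/s²

I = (2/5)MR² = (2/5)(21.5)(0.427)² = 1.568 kg·m².
Only the tangential component produces torque: τ = F R sinθ = (6.56)(0.427) sin 28.4° = 1.332 N·m.
Newton's second law for rotation, τ = Iα, gives α = τ/I = 1.332/1.568 = 0.8497 rad/s².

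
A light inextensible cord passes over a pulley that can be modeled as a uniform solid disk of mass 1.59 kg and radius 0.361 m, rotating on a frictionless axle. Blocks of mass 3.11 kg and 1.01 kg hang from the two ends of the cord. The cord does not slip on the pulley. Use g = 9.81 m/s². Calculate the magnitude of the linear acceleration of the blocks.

a ≈ 4.19 m/s²

I = ½MR² = (1/2)(1.59)(0.361)² = 0.1036 kg·m².
Heavier block: m₁g − T₁ = m₁a. Lighter block: T₂ − m₂g = m₂a.
Pulley: (T₁ − T₂)R = Iα = I(a/R), so T₁ − T₂ = (I/R²)a = (1/2)M_p a = 0.7950·a.
Adding the three: (m₁ − m₂)g = (m₁ + m₂ + 0.7950)a, so a = (3.11 − 1.01)(9.81)/(3.11 + 1.01 + 0.7950) = 4.191 m/s².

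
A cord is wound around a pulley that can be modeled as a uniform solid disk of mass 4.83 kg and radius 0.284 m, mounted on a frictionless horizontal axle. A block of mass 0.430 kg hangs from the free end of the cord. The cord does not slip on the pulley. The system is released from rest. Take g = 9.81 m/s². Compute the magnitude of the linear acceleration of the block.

a ≈ 1.48 m/s²

I = ½MR² = (1/2)(4.83)(0.284)² = 0.1948 kg·m².
Block: mg − T = ma. Pulley: TR = Iα. No-slip: a = αR, so T = (I/R²)a = 2.415·a.
Then mg = (m + 2.415)a, so a = (0.430)(9.81)/(0.430 + 2.415) = 1.483 m/s².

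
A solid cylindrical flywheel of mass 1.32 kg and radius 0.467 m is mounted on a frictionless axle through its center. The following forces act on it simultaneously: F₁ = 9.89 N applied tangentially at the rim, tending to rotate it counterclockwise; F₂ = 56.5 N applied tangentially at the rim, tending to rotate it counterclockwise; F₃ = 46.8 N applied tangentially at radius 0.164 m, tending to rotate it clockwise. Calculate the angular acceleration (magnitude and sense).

I = ½MR² = (1/2)(1.32)(0.467)² = 0.1439 kg·m².
Taking counterclockwise as positive: τ₁ = +(9.89)(0.467) = +4.619 N·m; τ₂ = +(56.5)(0.467) = +26.39 N·m; τ₃ = −(46.8)(0.164) = −7.675 N·m.
Net torque τ = 23.33 N·m.
α = τ/I = 23.33/0.1439 = 162.1 rad/s².

α ≈ 162 rad/s², counterclockwise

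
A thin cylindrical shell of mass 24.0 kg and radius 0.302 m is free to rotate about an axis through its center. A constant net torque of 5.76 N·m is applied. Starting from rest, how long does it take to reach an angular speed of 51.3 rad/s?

t ≈ 19.5 s

I = MR² = (24.0)(0.302)² = 2.189 kg·m².
α = τ/I = 5.76/2.189 = 2.631 rad/s².
ω = αt ⇒ t = ω/α = 51.3/2.631 = 19.49 s.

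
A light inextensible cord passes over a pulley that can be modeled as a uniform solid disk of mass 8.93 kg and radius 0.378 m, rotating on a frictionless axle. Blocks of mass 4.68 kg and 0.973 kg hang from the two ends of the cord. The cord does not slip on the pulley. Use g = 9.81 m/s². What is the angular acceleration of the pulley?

I = ½MR² = (1/2)(8.93)(0.378)² = 0.6380 kg·m².
Heavier block: m₁g − T₁ = m₁a. Lighter block: T₂ − m₂g = m₂a.
Pulley: (T₁ − T₂)R = Iα = I(a/R), so T₁ − T₂ = (I/R²)a = (1/2)M_p a = 4.465·a.
Adding the three: (m₁ − m₂)g = (m₁ + m₂ + 4.465)a, so a = (4.68 − 0.973)(9.81)/(4.68 + 0.973 + 4.465) = 3.594 m/s².
α = a/R = 3.594/0.378 = 9.508 rad/s².

α ≈ 9.51 rad/s²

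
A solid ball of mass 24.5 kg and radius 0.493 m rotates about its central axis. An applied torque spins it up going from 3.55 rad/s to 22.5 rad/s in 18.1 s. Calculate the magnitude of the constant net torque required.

I = (2/5)MR² = (2/5)(24.5)(0.493)² = 2.382 kg·m².
α = Δω/Δt = (22.5 − 3.55)/18.1 = 1.047 rad/s².
τ = Iα = (2.382)(1.047) = 2.494 N·m.

τ ≈ 2.49 N·m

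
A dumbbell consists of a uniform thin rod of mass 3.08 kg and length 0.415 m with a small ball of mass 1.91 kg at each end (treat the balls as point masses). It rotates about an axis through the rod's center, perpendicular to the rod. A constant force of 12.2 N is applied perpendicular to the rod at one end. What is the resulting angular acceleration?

α ≈ 12.1 rad/s²

I_rod = (1/12)ML² = (1/12)(3.08)(0.415)² = 0.04420 kg·m².
I_balls = 2·m·(L/2)² = 2(1.91)(0.2075)² = 0.1645 kg·m².
Total I = 0.2087 kg·m².
τ = F·(L/2) = (12.2)(0.207) = 2.531 N·m.
α = τ/I = 2.531/0.2087 = 12.13 rad/s².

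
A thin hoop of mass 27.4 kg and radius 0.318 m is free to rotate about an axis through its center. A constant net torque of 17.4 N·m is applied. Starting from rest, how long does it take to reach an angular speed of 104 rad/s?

t ≈ 16.6 s

I = MR² = (27.4)(0.318)² = 2.771 kg·m².
α = τ/I = 17.4/2.771 = 6.280 rad/s².
ω = αt ⇒ t = ω/α = 104/6.280 = 16.56 s.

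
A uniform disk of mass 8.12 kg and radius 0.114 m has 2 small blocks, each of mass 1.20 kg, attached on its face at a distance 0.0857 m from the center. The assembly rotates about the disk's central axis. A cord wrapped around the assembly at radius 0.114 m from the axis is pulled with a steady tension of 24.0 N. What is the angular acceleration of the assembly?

I_disk = ½MR² = ½(8.12)(0.114)² = 0.05276 kg·m².
I_blocks = 2·m·r² = 2(1.20)(0.0857)² = 0.01763 kg·m².
Total I = 0.07039 kg·m².
τ = F r = (24.0)(0.114) = 2.736 N·m.
α = τ/I = 2.736/0.07039 = 38.87 rad/s².

α ≈ 38.9 rad/s²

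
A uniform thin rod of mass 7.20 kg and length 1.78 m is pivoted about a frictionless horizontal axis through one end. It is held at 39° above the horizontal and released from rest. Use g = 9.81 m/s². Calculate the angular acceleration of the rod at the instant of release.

α ≈ 6.42 rad/s²

About the pivot, I = (1/3)ML² = (1/3)(7.20)(1.78)² = 7.604 kg·m².
The weight acts at the center, a distance L/2 = 0.8900 m from the pivot; τ = Mg(L/2) cos 39° = 48.85 N·m.
α = τ/I = 48.85/7.604 = 6.425 rad/s².
(Equivalently α = (3g/(2L)) cos 39° = 6.425 rad/s².)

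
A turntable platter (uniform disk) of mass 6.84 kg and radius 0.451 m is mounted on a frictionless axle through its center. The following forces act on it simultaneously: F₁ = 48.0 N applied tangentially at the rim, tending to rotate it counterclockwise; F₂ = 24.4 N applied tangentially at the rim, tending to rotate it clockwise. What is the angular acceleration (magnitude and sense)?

I = ½MR² = (1/2)(6.84)(0.451)² = 0.6956 kg·m².
Taking counterclockwise as positive: τ₁ = +(48.0)(0.451) = +21.65 N·m; τ₂ = −(24.4)(0.451) = −11.00 N·m.
Net torque τ = 10.64 N·m.
α = τ/I = 10.64/0.6956 = 15.30 rad/s².

α ≈ 15.3 rad/s², counterclockwise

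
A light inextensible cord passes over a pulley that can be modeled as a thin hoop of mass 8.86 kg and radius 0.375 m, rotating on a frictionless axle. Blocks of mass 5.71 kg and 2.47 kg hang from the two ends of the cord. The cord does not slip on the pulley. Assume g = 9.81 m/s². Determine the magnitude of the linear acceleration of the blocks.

a ≈ 1.87 m/s²

I = MR² = (8.86)(0.375)² = 1.246 kg·m².
Heavier block: m₁g − T₁ = m₁a. Lighter block: T₂ − m₂g = m₂a.
Pulley: (T₁ − T₂)R = Iα = I(a/R), so T₁ − T₂ = (I/R²)a = 1·M_p a = 8.860·a.
Adding the three: (m₁ − m₂)g = (m₁ + m₂ + 8.860)a, so a = (5.71 − 2.47)(9.81)/(5.71 + 2.47 + 8.860) = 1.865 m/s².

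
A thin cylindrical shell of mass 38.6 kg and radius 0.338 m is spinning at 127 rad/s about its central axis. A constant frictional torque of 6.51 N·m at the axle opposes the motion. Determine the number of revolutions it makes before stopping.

≈ 869 revolutions

I = MR² = (38.6)(0.338)² = 4.410 kg·m².
The net torque has magnitude 6.51 N·m, opposing ω.
|α| = τ/I = 6.510/4.410 = 1.476 rad/s² (deceleration).
ω² = ω₀² − 2|α|θ with ω = 0 ⇒ θ = ω₀²/(2|α|) = 5463 rad = 869.4 rev.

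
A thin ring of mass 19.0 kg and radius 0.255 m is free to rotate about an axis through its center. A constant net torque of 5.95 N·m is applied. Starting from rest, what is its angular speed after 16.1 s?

ω ≈ 77.5 rad/s

I = MR² = (19.0)(0.255)² = 1.235 kg·m².
α = τ/I = 5.95/1.235 = 4.816 rad/s².
ω = ω₀ + αt = 0 + (4.816)(16.1) = 77.54 rad/s.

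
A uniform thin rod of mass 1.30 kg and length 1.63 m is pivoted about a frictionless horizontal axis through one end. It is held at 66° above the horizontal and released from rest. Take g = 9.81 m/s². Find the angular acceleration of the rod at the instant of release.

α ≈ 3.67 rad/s²

About the pivot, I = (1/3)ML² = (1/3)(1.30)(1.63)² = 1.151 kg·m².
The weight acts at the center, a distance L/2 = 0.8150 m from the pivot; τ = Mg(L/2) cos 66° = 4.227 N·m.
α = τ/I = 4.227/1.151 = 3.672 rad/s².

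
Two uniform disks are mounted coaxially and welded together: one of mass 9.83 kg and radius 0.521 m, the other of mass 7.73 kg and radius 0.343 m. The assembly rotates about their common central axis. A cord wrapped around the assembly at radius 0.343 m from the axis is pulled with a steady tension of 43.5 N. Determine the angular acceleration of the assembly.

I = ½M₁R₁² + ½M₂R₂² = ½(9.83)(0.521)² + ½(7.73)(0.343)² = 1.789 kg·m².
τ = F r = (43.5)(0.343) = 14.92 N·m.
α = τ/I = 14.92/1.789 = 8.341 rad/s².

α ≈ 8.34 rad/s²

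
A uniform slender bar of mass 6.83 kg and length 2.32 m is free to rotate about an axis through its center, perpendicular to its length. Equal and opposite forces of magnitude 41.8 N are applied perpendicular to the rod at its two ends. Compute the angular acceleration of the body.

I = (1/12)ML² = (1/12)(6.83)(2.32)² = 3.063 kg·m².
The couple gives τ = F·(L/2) + F·(L/2) = F L = (41.8)(2.32) = 96.98 N·m.
From τ = Iα: α = 96.98/3.063 = 31.66 rad/s².

α ≈ 31.7 rad/s²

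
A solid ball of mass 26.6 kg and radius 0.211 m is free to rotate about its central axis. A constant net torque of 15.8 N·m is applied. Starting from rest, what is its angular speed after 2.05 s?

I = (2/5)MR² = (2/5)(26.6)(0.211)² = 0.4737 kg·m².
α = τ/I = 15.8/0.4737 = 33.35 rad/s².
ω = ω₀ + αt = 0 + (33.35)(2.05) = 68.38 rad/s.

ω ≈ 68.4 rad/s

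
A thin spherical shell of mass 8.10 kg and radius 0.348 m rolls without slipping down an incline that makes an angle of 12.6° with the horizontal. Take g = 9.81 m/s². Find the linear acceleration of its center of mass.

a ≈ 1.28 m/s²

Translation along the incline: Mg sinθ − f = Ma.
Rotation about the center: fR = Iα with I = (2/3)MR². No-slip gives a = αR, so f = (I/R²)a = (2/3)M a.
Substituting: Mg sinθ = (1 + 0.6667)Ma, so a = g sinθ/(1 + 0.6667) = (9.81) sin 12.6° / 1.667 = 1.284 m/s².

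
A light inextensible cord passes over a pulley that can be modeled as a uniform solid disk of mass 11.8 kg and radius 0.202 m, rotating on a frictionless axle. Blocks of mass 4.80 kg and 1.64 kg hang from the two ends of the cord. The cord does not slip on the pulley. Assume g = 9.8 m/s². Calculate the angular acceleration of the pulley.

α ≈ 12.4 rad/s²

I = ½MR² = (1/2)(11.8)(0.202)² = 0.2407 kg·m².
Heavier block: m₁g − T₁ = m₁a. Lighter block: T₂ − m₂g = m₂a.
Pulley: (T₁ − T₂)R = Iα = I(a/R), so T₁ − T₂ = (I/R²)a = (1/2)M_p a = 5.900·a.
Adding the three: (m₁ − m₂)g = (m₁ + m₂ + 5.900)a, so a = (4.80 − 1.64)(9.8)/(4.80 + 1.64 + 5.900) = 2.510 m/s².
α = a/R = 2.510/0.202 = 12.42 rad/s².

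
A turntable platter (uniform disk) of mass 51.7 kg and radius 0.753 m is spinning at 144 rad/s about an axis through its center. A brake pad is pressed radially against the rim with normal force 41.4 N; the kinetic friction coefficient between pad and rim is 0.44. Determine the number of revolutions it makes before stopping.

I = ½MR² = (1/2)(51.7)(0.753)² = 14.66 kg·m².
Friction force f = μN = (0.44)(41.4) = 18.22 N at the rim; torque magnitude τ = fR = 13.72 N·m, opposing ω.
|α| = τ/I = 13.72/14.66 = 0.9358 rad/s² (deceleration).
ω² = ω₀² − 2|α|θ with ω = 0 ⇒ θ = ω₀²/(2|α|) = 11080 rad = 1763 rev.

≈ 1760 revolutions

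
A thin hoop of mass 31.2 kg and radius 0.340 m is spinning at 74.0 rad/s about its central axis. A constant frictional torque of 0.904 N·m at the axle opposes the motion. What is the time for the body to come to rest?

I = MR² = (31.2)(0.340)² = 3.607 kg·m².
The net torque has magnitude 0.904 N·m, opposing ω.
|α| = τ/I = 0.9040/3.607 = 0.2506 rad/s² (deceleration).
0 = ω₀ − |α|t ⇒ t = ω₀/|α| = 74.0/0.2506 = 295.2 s.

t ≈ 295 s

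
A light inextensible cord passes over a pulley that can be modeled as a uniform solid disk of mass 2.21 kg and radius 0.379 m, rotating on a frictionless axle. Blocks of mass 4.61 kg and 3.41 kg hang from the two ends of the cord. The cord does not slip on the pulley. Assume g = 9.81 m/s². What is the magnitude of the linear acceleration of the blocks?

a ≈ 1.29 m/s²

I = ½MR² = (1/2)(2.21)(0.379)² = 0.1587 kg·m².
Heavier block: m₁g − T₁ = m₁a. Lighter block: T₂ − m₂g = m₂a.
Pulley: (T₁ − T₂)R = Iα = I(a/R), so T₁ − T₂ = (I/R²)a = (1/2)M_p a = 1.105·a.
Adding the three: (m₁ − m₂)g = (m₁ + m₂ + 1.105)a, so a = (4.61 − 3.41)(9.81)/(4.61 + 3.41 + 1.105) = 1.290 m/s².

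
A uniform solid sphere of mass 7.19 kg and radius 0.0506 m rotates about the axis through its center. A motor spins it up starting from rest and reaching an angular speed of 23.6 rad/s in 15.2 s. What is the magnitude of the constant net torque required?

I = (2/5)MR² = (2/5)(7.19)(0.0506)² = 0.007364 kg·m².
α = Δω/Δt = (23.6 − 0)/15.2 = 1.553 rad/s².
τ = Iα = (0.007364)(1.553) = 0.01143 N·m.

τ ≈ 0.0114 N·m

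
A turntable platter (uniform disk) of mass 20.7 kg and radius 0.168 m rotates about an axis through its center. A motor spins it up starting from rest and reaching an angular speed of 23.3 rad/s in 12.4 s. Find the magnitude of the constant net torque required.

τ ≈ 0.549 N·m

I = ½MR² = (1/2)(20.7)(0.168)² = 0.2921 kg·m².
α = Δω/Δt = (23.3 − 0)/12.4 = 1.879 rad/s².
τ = Iα = (0.2921)(1.879) = 0.5489 N·m.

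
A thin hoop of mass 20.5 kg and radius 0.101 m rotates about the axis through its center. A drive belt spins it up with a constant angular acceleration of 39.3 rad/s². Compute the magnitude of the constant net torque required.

I = MR² = (20.5)(0.101)² = 0.2091 kg·m².
τ = Iα = (0.2091)(39.30) = 8.218 N·m.

τ ≈ 8.22 N·m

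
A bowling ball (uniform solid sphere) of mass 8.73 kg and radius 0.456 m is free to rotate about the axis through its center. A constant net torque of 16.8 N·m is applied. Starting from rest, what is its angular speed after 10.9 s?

I = (2/5)MR² = (2/5)(8.73)(0.456)² = 0.7261 kg·m².
α = τ/I = 16.8/0.7261 = 23.14 rad/s².
ω = ω₀ + αt = 0 + (23.14)(10.9) = 252.2 rad/s.

ω ≈ 252 rad/s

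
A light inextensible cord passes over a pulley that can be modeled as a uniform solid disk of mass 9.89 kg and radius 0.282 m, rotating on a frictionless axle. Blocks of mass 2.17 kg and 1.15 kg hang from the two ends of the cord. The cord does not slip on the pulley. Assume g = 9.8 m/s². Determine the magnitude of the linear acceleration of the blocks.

I = ½MR² = (1/2)(9.89)(0.282)² = 0.3932 kg·m².
Heavier block: m₁g − T₁ = m₁a. Lighter block: T₂ − m₂g = m₂a.
Pulley: (T₁ − T₂)R = Iα = I(a/R), so T₁ − T₂ = (I/R²)a = (1/2)M_p a = 4.945·a.
Adding the three: (m₁ − m₂)g = (m₁ + m₂ + 4.945)a, so a = (2.17 − 1.15)(9.8)/(2.17 + 1.15 + 4.945) = 1.209 m/s².

a ≈ 1.21 m/s²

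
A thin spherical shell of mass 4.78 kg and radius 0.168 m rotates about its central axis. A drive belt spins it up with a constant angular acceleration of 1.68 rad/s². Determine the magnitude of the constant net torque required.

τ ≈ 0.151 N·m

I = (2/3)MR² = (2/3)(4.78)(0.168)² = 0.08994 kg·m².
τ = Iα = (0.08994)(1.680) = 0.1511 N·m.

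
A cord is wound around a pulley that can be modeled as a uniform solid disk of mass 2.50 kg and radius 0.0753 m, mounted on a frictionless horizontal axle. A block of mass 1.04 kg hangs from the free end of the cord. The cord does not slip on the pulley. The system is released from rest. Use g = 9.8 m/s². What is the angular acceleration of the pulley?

I = ½MR² = (1/2)(2.50)(0.0753)² = 0.007088 kg·m².
Block: mg − T = ma. Pulley: TR = Iα. No-slip: a = αR, so T = (I/R²)a = 1.250·a.
Then mg = (m + 1.250)a, so a = (1.04)(9.8)/(1.04 + 1.250) = 4.451 m/s².
α = a/R = 4.451/0.0753 = 59.11 rad/s².

α ≈ 59.1 rad/s²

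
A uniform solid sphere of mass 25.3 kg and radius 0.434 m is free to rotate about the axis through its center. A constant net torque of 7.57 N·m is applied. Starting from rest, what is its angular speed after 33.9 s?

I = (2/5)MR² = (2/5)(25.3)(0.434)² = 1.906 kg·m².
α = τ/I = 7.57/1.906 = 3.971 rad/s².
ω = ω₀ + αt = 0 + (3.971)(33.9) = 134.6 rad/s.

ω ≈ 135 rad/s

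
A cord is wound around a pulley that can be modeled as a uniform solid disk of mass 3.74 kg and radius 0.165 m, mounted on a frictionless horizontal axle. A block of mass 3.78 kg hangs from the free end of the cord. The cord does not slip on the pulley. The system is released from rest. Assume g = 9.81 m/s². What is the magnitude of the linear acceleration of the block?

a ≈ 6.56 m/s²

I = ½MR² = (1/2)(3.74)(0.165)² = 0.05091 kg·m².
Block: mg − T = ma. Pulley: TR = Iα. No-slip: a = αR, so T = (I/R²)a = 1.870·a.
Then mg = (m + 1.870)a, so a = (3.78)(9.81)/(3.78 + 1.870) = 6.563 m/s².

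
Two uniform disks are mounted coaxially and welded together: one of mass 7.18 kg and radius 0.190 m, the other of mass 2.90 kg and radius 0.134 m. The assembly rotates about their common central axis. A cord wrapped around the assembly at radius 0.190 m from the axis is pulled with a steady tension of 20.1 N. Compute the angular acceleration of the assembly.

α ≈ 24.5 rad/s²

I = ½M₁R₁² + ½M₂R₂² = ½(7.18)(0.190)² + ½(2.90)(0.134)² = 0.1556 kg·m².
τ = F r = (20.1)(0.190) = 3.819 N·m.
α = τ/I = 3.819/0.1556 = 24.54 rad/s².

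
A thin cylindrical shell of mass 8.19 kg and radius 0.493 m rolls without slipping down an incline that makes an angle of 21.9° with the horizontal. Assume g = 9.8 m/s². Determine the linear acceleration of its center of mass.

Translation along the incline: Mg sinθ − f = Ma.
Rotation about the center: fR = Iα with I = MR². No-slip gives a = αR, so f = (I/R²)a = M a.
Substituting: Mg sinθ = (1 + 1.000)Ma, so a = g sinθ/(1 + 1.000) = (9.8) sin 21.9° / 2.000 = 1.828 m/s².

a ≈ 1.83 m/s²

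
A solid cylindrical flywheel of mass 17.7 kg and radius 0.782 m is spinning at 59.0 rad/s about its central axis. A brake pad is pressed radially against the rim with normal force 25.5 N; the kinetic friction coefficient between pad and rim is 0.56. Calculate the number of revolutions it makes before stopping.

≈ 134 revolutions

I = ½MR² = (1/2)(17.7)(0.782)² = 5.412 kg·m².
Friction force f = μN = (0.56)(25.5) = 14.28 N at the rim; torque magnitude τ = fR = 11.17 N·m, opposing ω.
|α| = τ/I = 11.17/5.412 = 2.063 rad/s² (deceleration).
ω² = ω₀² − 2|α|θ with ω = 0 ⇒ θ = ω₀²/(2|α|) = 843.5 rad = 134.3 rev.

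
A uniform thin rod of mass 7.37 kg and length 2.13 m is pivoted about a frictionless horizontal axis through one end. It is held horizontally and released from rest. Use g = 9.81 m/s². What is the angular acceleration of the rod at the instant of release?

α ≈ 6.91 rad/s²

About the pivot, I = (1/3)ML² = (1/3)(7.37)(2.13)² = 11.15 kg·m².
The weight acts at the center, a distance L/2 = 1.065 m from the pivot; τ = Mg(L/2) = 77.00 N·m.
α = τ/I = 77.00/11.15 = 6.908 rad/s².
(Equivalently α = (3g/(2L)) = 6.908 rad/s².)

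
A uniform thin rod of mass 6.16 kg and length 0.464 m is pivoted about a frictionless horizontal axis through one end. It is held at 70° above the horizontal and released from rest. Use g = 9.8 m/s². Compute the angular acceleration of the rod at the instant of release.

α ≈ 10.8 rad/s²

About the pivot, I = (1/3)ML² = (1/3)(6.16)(0.464)² = 0.4421 kg·m².
The weight acts at the center, a distance L/2 = 0.2320 m from the pivot; τ = Mg(L/2) cos 70° = 4.790 N·m.
α = τ/I = 4.790/0.4421 = 10.84 rad/s².
(Equivalently α = (3g/(2L)) cos 70° = 10.84 rad/s².)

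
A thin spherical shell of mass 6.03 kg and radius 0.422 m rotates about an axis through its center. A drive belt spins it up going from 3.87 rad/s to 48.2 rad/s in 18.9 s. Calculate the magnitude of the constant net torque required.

τ ≈ 1.68 N·m

I = (2/3)MR² = (2/3)(6.03)(0.422)² = 0.7159 kg·m².
α = Δω/Δt = (48.2 − 3.87)/18.9 = 2.346 rad/s².
τ = Iα = (0.7159)(2.346) = 1.679 N·m.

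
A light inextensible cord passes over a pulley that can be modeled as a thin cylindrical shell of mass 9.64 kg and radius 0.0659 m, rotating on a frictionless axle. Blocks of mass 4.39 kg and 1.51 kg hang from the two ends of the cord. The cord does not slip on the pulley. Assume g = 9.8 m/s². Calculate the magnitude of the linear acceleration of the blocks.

I = MR² = (9.64)(0.0659)² = 0.04186 kg·m².
Heavier block: m₁g − T₁ = m₁a. Lighter block: T₂ − m₂g = m₂a.
Pulley: (T₁ − T₂)R = Iα = I(a/R), so T₁ − T₂ = (I/R²)a = 1·M_p a = 9.640·a.
Adding the three: (m₁ − m₂)g = (m₁ + m₂ + 9.640)a, so a = (4.39 − 1.51)(9.8)/(4.39 + 1.51 + 9.640) = 1.816 m/s².

a ≈ 1.82 m/s²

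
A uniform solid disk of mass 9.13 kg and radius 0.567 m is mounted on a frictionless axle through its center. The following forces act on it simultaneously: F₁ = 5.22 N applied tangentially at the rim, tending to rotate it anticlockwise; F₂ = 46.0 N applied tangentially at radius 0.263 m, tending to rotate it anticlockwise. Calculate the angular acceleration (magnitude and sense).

α ≈ 10.3 rad/s², anticlockwise

I = ½MR² = (1/2)(9.13)(0.567)² = 1.468 kg·m².
Taking anticlockwise as positive: τ₁ = +(5.22)(0.567) = +2.960 N·m; τ₂ = +(46.0)(0.263) = +12.10 N·m.
Net torque τ = 15.06 N·m.
α = τ/I = 15.06/1.468 = 10.26 rad/s².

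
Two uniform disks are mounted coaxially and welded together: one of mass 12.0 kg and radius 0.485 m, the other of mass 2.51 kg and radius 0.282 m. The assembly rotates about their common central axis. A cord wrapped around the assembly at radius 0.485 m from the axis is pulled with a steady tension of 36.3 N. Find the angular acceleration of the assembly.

α ≈ 11.7 rad/s²

I = ½M₁R₁² + ½M₂R₂² = ½(12.0)(0.485)² + ½(2.51)(0.282)² = 1.511 kg·m².
τ = F r = (36.3)(0.485) = 17.61 N·m.
α = τ/I = 17.61/1.511 = 11.65 rad/s².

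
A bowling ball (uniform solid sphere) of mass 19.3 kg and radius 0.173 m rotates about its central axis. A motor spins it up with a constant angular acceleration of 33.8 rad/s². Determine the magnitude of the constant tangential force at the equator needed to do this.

F ≈ 45.1 N

I = (2/5)MR² = (2/5)(19.3)(0.173)² = 0.2311 kg·m².
The required torque is τ = Iα = (0.2311)(33.80) = 7.810 N·m.
A tangential force at the equator gives τ = FR, so F = τ/R = 7.810/0.173 = 45.14 N.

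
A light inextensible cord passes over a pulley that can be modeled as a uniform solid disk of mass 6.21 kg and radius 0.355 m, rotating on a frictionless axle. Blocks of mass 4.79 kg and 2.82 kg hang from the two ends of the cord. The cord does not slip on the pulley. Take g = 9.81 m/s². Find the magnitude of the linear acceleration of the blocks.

I = ½MR² = (1/2)(6.21)(0.355)² = 0.3913 kg·m².
Heavier block: m₁g − T₁ = m₁a. Lighter block: T₂ − m₂g = m₂a.
Pulley: (T₁ − T₂)R = Iα = I(a/R), so T₁ − T₂ = (I/R²)a = (1/2)M_p a = 3.105·a.
Adding the three: (m₁ − m₂)g = (m₁ + m₂ + 3.105)a, so a = (4.79 − 2.82)(9.81)/(4.79 + 2.82 + 3.105) = 1.804 m/s².

a ≈ 1.80 m/s²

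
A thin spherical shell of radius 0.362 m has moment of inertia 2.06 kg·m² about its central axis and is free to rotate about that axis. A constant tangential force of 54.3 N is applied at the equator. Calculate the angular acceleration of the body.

α ≈ 9.54 rad/s²

τ = F R = (54.3)(0.362) = 19.66 N·m.
Newton's second law for rotation, τ = Iα, gives α = τ/I = 19.66/2.060 = 9.542 rad/s².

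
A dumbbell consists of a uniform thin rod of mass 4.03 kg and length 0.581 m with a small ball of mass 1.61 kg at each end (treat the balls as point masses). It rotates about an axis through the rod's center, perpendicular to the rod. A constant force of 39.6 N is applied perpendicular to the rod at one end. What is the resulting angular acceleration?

α ≈ 29.9 rad/s²

I_rod = (1/12)ML² = (1/12)(4.03)(0.581)² = 0.1134 kg·m².
I_balls = 2·m·(L/2)² = 2(1.61)(0.2905)² = 0.2717 kg·m².
Total I = 0.3851 kg·m².
τ = F·(L/2) = (39.6)(0.290) = 11.50 N·m.
α = τ/I = 11.50/0.3851 = 29.87 rad/s².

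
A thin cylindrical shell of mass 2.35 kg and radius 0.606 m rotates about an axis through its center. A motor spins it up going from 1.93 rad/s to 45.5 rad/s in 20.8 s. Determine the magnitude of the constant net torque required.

I = MR² = (2.35)(0.606)² = 0.8630 kg·m².
α = Δω/Δt = (45.5 − 1.93)/20.8 = 2.095 rad/s².
τ = Iα = (0.8630)(2.095) = 1.808 N·m.

τ ≈ 1.81 N·m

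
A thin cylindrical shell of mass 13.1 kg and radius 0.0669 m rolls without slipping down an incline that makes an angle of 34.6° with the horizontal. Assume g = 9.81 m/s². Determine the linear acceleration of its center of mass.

Translation along the incline: Mg sinθ − f = Ma.
Rotation about the center: fR = Iα with I = MR². No-slip gives a = αR, so f = (I/R²)a = M a.
Substituting: Mg sinθ = (1 + 1.000)Ma, so a = g sinθ/(1 + 1.000) = (9.81) sin 34.6° / 2.000 = 2.785 m/s².

a ≈ 2.79 m/s²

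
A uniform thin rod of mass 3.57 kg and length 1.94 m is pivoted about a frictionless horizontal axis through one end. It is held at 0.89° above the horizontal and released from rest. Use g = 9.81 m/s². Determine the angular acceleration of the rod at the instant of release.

α ≈ 7.58 rad/s²

About the pivot, I = (1/3)ML² = (1/3)(3.57)(1.94)² = 4.479 kg·m².
The weight acts at the center, a distance L/2 = 0.9700 m from the pivot; τ = Mg(L/2) cos 0.89° = 33.97 N·m.
α = τ/I = 33.97/4.479 = 7.584 rad/s².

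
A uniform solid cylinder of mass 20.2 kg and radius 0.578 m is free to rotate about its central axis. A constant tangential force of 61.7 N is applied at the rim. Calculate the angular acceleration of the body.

I = ½MR² = (1/2)(20.2)(0.578)² = 3.374 kg·m².
τ = F R = (61.7)(0.578) = 35.66 N·m.
Newton's second law for rotation, τ = Iα, gives α = τ/I = 35.66/3.374 = 10.57 rad/s².

α ≈ 10.6 rad/s²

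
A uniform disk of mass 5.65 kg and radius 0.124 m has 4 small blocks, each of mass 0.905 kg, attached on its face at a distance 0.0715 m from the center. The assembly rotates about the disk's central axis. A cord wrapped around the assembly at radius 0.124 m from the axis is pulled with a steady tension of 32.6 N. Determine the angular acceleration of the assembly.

α ≈ 65.3 rad/s²

I_disk = ½MR² = ½(5.65)(0.124)² = 0.04344 kg·m².
I_blocks = 4·m·r² = 4(0.905)(0.0715)² = 0.01851 kg·m².
Total I = 0.06194 kg·m².
τ = F r = (32.6)(0.124) = 4.042 N·m.
α = τ/I = 4.042/0.06194 = 65.26 rad/s².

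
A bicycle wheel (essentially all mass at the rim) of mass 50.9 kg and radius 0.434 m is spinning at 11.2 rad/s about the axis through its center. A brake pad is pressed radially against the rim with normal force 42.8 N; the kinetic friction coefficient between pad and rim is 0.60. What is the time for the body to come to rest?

I = MR² = (50.9)(0.434)² = 9.587 kg·m².
Friction force f = μN = (0.60)(42.8) = 25.68 N at the rim; torque magnitude τ = fR = 11.15 N·m, opposing ω.
|α| = τ/I = 11.15/9.587 = 1.162 rad/s² (deceleration).
0 = ω₀ − |α|t ⇒ t = ω₀/|α| = 11.2/1.162 = 9.635 s.

t ≈ 9.63 s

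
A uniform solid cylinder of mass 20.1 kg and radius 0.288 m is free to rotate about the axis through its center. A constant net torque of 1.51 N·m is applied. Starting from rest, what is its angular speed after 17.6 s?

ω ≈ 31.9 rad/s

I = ½MR² = (1/2)(20.1)(0.288)² = 0.8336 kg·m².
α = τ/I = 1.51/0.8336 = 1.811 rad/s².
ω = ω₀ + αt = 0 + (1.811)(17.6) = 31.88 rad/s.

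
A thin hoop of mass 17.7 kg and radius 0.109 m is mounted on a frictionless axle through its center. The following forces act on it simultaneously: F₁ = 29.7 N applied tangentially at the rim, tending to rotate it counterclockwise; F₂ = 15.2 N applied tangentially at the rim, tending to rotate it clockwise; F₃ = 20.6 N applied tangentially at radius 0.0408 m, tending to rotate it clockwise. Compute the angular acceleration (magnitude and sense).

I = MR² = (17.7)(0.109)² = 0.2103 kg·m².
Taking counterclockwise as positive: τ₁ = +(29.7)(0.109) = +3.237 N·m; τ₂ = −(15.2)(0.109) = −1.657 N·m; τ₃ = −(20.6)(0.0408) = −0.8405 N·m.
Net torque τ = 0.7400 N·m.
α = τ/I = 0.7400/0.2103 = 3.519 rad/s².

α ≈ 3.52 rad/s², counterclockwise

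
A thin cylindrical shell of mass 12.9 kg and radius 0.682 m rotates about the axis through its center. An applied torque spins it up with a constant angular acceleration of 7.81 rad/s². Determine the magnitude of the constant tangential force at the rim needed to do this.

F ≈ 68.7 N

I = MR² = (12.9)(0.682)² = 6.000 kg·m².
The required torque is τ = Iα = (6.000)(7.810) = 46.86 N·m.
A tangential force at the rim gives τ = FR, so F = τ/R = 46.86/0.682 = 68.71 N.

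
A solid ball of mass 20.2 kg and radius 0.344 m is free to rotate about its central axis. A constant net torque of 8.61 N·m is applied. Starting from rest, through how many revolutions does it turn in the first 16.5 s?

≈ 195 revolutions

I = (2/5)MR² = (2/5)(20.2)(0.344)² = 0.9562 kg·m².
α = τ/I = 8.61/0.9562 = 9.005 rad/s².
θ = ½αt² = ½(9.005)(16.5)² = 1226 rad.
Revolutions = θ/(2π) = 195.1.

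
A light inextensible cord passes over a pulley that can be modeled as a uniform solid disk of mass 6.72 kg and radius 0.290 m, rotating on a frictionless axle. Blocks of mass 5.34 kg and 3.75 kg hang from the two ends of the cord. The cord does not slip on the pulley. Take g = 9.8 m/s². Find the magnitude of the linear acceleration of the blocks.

a ≈ 1.25 m/s²

I = ½MR² = (1/2)(6.72)(0.290)² = 0.2826 kg·m².
Heavier block: m₁g − T₁ = m₁a. Lighter block: T₂ − m₂g = m₂a.
Pulley: (T₁ − T₂)R = Iα = I(a/R), so T₁ − T₂ = (I/R²)a = (1/2)M_p a = 3.360·a.
Adding the three: (m₁ − m₂)g = (m₁ + m₂ + 3.360)a, so a = (5.34 − 3.75)(9.8)/(5.34 + 3.75 + 3.360) = 1.252 m/s².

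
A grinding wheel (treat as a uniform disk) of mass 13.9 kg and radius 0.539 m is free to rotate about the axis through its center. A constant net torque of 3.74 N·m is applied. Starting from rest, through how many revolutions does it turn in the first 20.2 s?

I = ½MR² = (1/2)(13.9)(0.539)² = 2.019 kg·m².
α = τ/I = 3.74/2.019 = 1.852 rad/s².
θ = ½αt² = ½(1.852)(20.2)² = 377.9 rad.
Revolutions = θ/(2π) = 60.15.

≈ 60.1 revolutions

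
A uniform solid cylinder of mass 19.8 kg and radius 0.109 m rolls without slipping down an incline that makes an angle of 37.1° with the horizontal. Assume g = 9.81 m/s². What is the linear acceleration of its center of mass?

Translation along the incline: Mg sinθ − f = Ma.
Rotation about the center: fR = Iα with I = ½MR². No-slip gives a = αR, so f = (I/R²)a = (1/2)M a.
Substituting: Mg sinθ = (1 + 0.5000)Ma, so a = g sinθ/(1 + 0.5000) = (9.81) sin 37.1° / 1.500 = 3.945 m/s².

a ≈ 3.94 m/s²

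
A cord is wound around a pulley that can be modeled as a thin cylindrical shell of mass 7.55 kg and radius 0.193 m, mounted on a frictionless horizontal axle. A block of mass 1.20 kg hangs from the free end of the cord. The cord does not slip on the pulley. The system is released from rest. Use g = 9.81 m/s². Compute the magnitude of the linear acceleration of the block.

I = MR² = (7.55)(0.193)² = 0.2812 kg·m².
Block: mg − T = ma. Pulley: TR = Iα. No-slip: a = αR, so T = (I/R²)a = 7.550·a.
Then mg = (m + 7.550)a, so a = (1.20)(9.81)/(1.20 + 7.550) = 1.345 m/s².

a ≈ 1.35 m/s²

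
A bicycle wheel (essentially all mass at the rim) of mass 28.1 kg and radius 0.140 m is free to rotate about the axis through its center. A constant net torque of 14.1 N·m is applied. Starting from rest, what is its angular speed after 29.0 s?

ω ≈ 742 rad/s

I = MR² = (28.1)(0.140)² = 0.5508 kg·m².
α = τ/I = 14.1/0.5508 = 25.60 rad/s².
ω = ω₀ + αt = 0 + (25.60)(29.0) = 742.4 rad/s.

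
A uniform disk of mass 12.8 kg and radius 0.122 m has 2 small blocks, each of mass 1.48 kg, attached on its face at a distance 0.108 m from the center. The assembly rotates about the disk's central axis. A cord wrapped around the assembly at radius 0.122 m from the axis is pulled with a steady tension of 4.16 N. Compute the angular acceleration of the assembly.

α ≈ 3.91 rad/s²

I_disk = ½MR² = ½(12.8)(0.122)² = 0.09526 kg·m².
I_blocks = 2·m·r² = 2(1.48)(0.108)² = 0.03453 kg·m².
Total I = 0.1298 kg·m².
τ = F r = (4.16)(0.122) = 0.5075 N·m.
α = τ/I = 0.5075/0.1298 = 3.911 rad/s².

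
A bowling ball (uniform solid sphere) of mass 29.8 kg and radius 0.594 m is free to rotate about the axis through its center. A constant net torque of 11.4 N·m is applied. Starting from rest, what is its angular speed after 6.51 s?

ω ≈ 17.6 rad/s

I = (2/5)MR² = (2/5)(29.8)(0.594)² = 4.206 kg·m².
α = τ/I = 11.4/4.206 = 2.711 rad/s².
ω = ω₀ + αt = 0 + (2.711)(6.51) = 17.65 rad/s.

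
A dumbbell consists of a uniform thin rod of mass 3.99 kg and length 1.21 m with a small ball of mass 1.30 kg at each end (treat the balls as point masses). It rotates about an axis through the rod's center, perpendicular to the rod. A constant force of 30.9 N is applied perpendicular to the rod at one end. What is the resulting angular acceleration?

α ≈ 13.0 rad/s²

I_rod = (1/12)ML² = (1/12)(3.99)(1.21)² = 0.4868 kg·m².
I_balls = 2·m·(L/2)² = 2(1.30)(0.6050)² = 0.9517 kg·m².
Total I = 1.438 kg·m².
τ = F·(L/2) = (30.9)(0.605) = 18.69 N·m.
α = τ/I = 18.69/1.438 = 13.00 rad/s².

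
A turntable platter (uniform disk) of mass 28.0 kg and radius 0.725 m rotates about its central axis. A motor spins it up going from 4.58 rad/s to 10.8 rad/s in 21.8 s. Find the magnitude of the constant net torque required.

I = ½MR² = (1/2)(28.0)(0.725)² = 7.359 kg·m².
α = Δω/Δt = (10.8 − 4.58)/21.8 = 0.2853 rad/s².
τ = Iα = (7.359)(0.2853) = 2.100 N·m.

τ ≈ 2.10 N·m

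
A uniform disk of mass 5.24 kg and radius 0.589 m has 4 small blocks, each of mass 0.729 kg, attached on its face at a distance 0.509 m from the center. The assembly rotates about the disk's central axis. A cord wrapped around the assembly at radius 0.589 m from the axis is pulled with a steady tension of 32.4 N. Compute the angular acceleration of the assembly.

α ≈ 11.5 rad/s²

I_disk = ½MR² = ½(5.24)(0.589)² = 0.9089 kg·m².
I_blocks = 4·m·r² = 4(0.729)(0.509)² = 0.7555 kg·m².
Total I = 1.664 kg·m².
τ = F r = (32.4)(0.589) = 19.08 N·m.
α = τ/I = 19.08/1.664 = 11.47 rad/s².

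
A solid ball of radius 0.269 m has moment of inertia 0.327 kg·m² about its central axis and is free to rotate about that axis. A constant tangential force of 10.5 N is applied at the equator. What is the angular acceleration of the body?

τ = F R = (10.5)(0.269) = 2.825 N·m.
From τ = Iα: α = 2.825/0.3270 = 8.638 rad/s².

α ≈ 8.64 rad/s²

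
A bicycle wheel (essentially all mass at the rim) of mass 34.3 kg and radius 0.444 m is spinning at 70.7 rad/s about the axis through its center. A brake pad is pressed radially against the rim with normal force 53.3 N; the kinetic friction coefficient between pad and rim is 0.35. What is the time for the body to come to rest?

t ≈ 57.7 s

I = MR² = (34.3)(0.444)² = 6.762 kg·m².
Friction force f = μN = (0.35)(53.3) = 18.65 N at the rim; torque magnitude τ = fR = 8.283 N·m, opposing ω.
|α| = τ/I = 8.283/6.762 = 1.225 rad/s² (deceleration).
0 = ω₀ − |α|t ⇒ t = ω₀/|α| = 70.7/1.225 = 57.72 s.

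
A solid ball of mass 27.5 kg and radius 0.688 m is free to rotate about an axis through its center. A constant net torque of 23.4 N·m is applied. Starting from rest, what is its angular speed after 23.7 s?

I = (2/5)MR² = (2/5)(27.5)(0.688)² = 5.207 kg·m².
α = τ/I = 23.4/5.207 = 4.494 rad/s².
ω = ω₀ + αt = 0 + (4.494)(23.7) = 106.5 rad/s.

ω ≈ 107 rad/s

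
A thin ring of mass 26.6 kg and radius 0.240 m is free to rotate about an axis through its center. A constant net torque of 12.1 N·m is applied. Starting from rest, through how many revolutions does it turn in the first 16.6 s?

I = MR² = (26.6)(0.240)² = 1.532 kg·m².
α = τ/I = 12.1/1.532 = 7.897 rad/s².
θ = ½αt² = ½(7.897)(16.6)² = 1088 rad.
Revolutions = θ/(2π) = 173.2.

≈ 173 revolutions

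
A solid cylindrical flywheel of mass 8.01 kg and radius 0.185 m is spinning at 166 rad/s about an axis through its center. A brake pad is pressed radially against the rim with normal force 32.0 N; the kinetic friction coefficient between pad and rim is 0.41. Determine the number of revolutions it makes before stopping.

I = ½MR² = (1/2)(8.01)(0.185)² = 0.1371 kg·m².
Friction force f = μN = (0.41)(32.0) = 13.12 N at the rim; torque magnitude τ = fR = 2.427 N·m, opposing ω.
|α| = τ/I = 2.427/0.1371 = 17.71 rad/s² (deceleration).
ω² = ω₀² − 2|α|θ with ω = 0 ⇒ θ = ω₀²/(2|α|) = 778.1 rad = 123.8 rev.

≈ 124 revolutions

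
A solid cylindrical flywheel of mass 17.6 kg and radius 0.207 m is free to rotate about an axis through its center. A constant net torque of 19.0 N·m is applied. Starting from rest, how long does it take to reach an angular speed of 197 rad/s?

I = ½MR² = (1/2)(17.6)(0.207)² = 0.3771 kg·m².
α = τ/I = 19.0/0.3771 = 50.39 rad/s².
ω = αt ⇒ t = ω/α = 197/50.39 = 3.910 s.

t ≈ 3.91 s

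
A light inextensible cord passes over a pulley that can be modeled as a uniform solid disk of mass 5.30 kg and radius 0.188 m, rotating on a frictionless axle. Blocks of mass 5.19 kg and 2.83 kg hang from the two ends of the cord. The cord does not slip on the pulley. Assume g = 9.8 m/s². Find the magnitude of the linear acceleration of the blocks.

I = ½MR² = (1/2)(5.30)(0.188)² = 0.09366 kg·m².
Heavier block: m₁g − T₁ = m₁a. Lighter block: T₂ − m₂g = m₂a.
Pulley: (T₁ − T₂)R = Iα = I(a/R), so T₁ − T₂ = (I/R²)a = (1/2)M_p a = 2.650·a.
Adding the three: (m₁ − m₂)g = (m₁ + m₂ + 2.650)a, so a = (5.19 − 2.83)(9.8)/(5.19 + 2.83 + 2.650) = 2.168 m/s².

a ≈ 2.17 m/s²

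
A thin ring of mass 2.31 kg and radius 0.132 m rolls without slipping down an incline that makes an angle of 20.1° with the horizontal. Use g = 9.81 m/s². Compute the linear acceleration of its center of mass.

Translation along the incline: Mg sinθ − f = Ma.
Rotation about the center: fR = Iα with I = MR². No-slip gives a = αR, so f = (I/R²)a = M a.
Substituting: Mg sinθ = (1 + 1.000)Ma, so a = g sinθ/(1 + 1.000) = (9.81) sin 20.1° / 2.000 = 1.686 m/s².

a ≈ 1.69 m/s²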